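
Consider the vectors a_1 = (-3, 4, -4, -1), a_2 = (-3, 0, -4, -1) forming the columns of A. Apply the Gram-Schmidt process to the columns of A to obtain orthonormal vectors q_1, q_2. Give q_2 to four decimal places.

q_2 = (-0.3631, -0.7868, -0.4842, -0.1210)

a_1 = (-3, 4, -4, -1); ‖a_1‖ = 6.4807, so q_1 = (-0.4629, 0.6172, -0.6172, -0.1543).
q_1·a_2 = (-0.4629)·(-3) + 0.6172·0 + (-0.6172)·(-4) + (-0.1543)·(-1) = 4.0119.
u_2 = a_2 − 4.0119·q_1 = (-1.1429, -2.4762, -1.5238, -0.3810).
‖u_2‖ = 3.1472, so q_2 = (-0.3631, -0.7868, -0.4842, -0.1210).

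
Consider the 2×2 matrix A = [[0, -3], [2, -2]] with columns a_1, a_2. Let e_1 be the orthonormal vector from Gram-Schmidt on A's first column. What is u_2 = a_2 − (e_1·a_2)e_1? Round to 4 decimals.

e_1 = a_1/‖a_1‖ = (0, 2)/2.0000 = (0.0000, 1.0000).
r_{12} = e_1·a_2 = -2.0000.
u_2 = a_2 + 2.0000·e_1 = (-3.0000, 0.0000).

u_2 = (-3.0000, 0.0000)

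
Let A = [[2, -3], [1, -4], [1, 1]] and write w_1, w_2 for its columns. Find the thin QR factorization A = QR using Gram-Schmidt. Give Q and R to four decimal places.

Q = [[0.8165, 0.0000], [0.4082, -0.7071], [0.4082, 0.7071]], R = [[2.4495, -3.6742], [0.0000, 3.5355]]

w_1 = (2, 1, 1); ‖w_1‖ = 2.4495, so e_1 = (0.8165, 0.4082, 0.4082).
e_1·w_2 = 0.8165·(-3) + 0.4082·(-4) + 0.4082·1 = -3.6742.
u_2 = w_2 + 3.6742·e_1 = (0.0000, -2.5000, 2.5000).
‖u_2‖ = 3.5355, so e_2 = (0.0000, -0.7071, 0.7071).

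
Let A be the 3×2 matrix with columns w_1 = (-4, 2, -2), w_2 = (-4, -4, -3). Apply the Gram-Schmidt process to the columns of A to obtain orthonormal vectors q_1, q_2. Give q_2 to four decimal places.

w_1 = (-4, 2, -2); ‖w_1‖ = 4.8990, so q_1 = (-0.8165, 0.4082, -0.4082).
q_1·w_2 = (-0.8165)·(-4) + 0.4082·(-4) + (-0.4082)·(-3) = 2.8577.
u_2 = w_2 − 2.8577·q_1 = (-1.6667, -5.1667, -1.8333).
‖u_2‖ = 5.7300, so q_2 = (-0.2909, -0.9017, -0.3200).

q_2 = (-0.2909, -0.9017, -0.3200)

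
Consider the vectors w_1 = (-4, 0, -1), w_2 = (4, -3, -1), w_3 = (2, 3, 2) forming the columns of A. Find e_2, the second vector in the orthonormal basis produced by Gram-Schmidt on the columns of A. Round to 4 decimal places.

e_2 = (0.1317, -0.8397, -0.5269)

w_1 = (-4, 0, -1); ‖w_1‖ = 4.1231, so e_1 = (-0.9701, 0.0000, -0.2425).
e_1·w_2 = (-0.9701)·4 + 0.0000·(-3) + (-0.2425)·(-1) = -3.6380.
u_2 = w_2 + 3.6380·e_1 = (0.4706, -3.0000, -1.8824).
‖u_2‖ = 3.5728, so e_2 = (0.1317, -0.8397, -0.5269).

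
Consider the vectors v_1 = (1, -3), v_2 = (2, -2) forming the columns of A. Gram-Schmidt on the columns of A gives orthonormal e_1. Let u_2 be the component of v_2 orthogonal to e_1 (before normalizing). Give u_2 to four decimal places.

v_1 = (1, -3); ‖v_1‖ = 3.1623, so e_1 = (0.3162, -0.9487).
e_1·v_2 = 0.3162·2 + (-0.9487)·(-2) = 2.5298.
u_2 = v_2 − 2.5298·e_1 = (1.2000, 0.4000).

u_2 = (1.2000, 0.4000)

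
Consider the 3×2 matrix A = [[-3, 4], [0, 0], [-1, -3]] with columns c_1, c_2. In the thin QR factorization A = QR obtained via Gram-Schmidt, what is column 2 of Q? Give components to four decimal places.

q_2 = (0.3162, 0.0000, -0.9487)

q_1 = c_1/‖c_1‖ = (-3, 0, -1)/3.1623 = (-0.9487, 0.0000, -0.3162).
r_{12} = q_1·c_2 = -2.8460.
u_2 = c_2 + 2.8460·q_1 = (1.3000, 0.0000, -3.9000).
‖u_2‖ = 4.1110, so q_2 = (0.3162, 0.0000, -0.9487).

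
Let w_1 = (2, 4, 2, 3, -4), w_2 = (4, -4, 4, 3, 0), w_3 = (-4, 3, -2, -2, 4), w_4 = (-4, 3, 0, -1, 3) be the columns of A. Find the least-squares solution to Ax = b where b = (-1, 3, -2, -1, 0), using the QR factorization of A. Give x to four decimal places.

x = (0.3368, -0.2748, 0.8357, -0.6687)

q_1 = w_1/‖w_1‖ = (2, 4, 2, 3, -4)/7.0000 = (0.2857, 0.5714, 0.2857, 0.4286, -0.5714).
r_{12} = q_1·w_2 = 1.2857.
u_2 = w_2 − 1.2857·q_1 = (3.6327, -4.7347, 3.6327, 2.4490, 0.7347).
‖u_2‖ = 7.4396, so q_2 = (0.4883, -0.6364, 0.4883, 0.3292, 0.0988).
r_{13} = q_1·w_3 = -3.1429; r_{23} = q_2·w_3 = -5.1023.
u_3 = w_3 + 3.1429·q_1 + 5.1023·q_2 = (-0.6106, 1.5487, 1.3894, 1.0265, 2.7080).
‖u_3‖ = 3.6178, so q_3 = (-0.1688, 0.4281, 0.3840, 0.2837, 0.7485).
r_{14} = q_1·w_4 = -1.5714; r_{24} = q_2·w_4 = -3.8953; r_{34} = q_3·w_4 = 3.9211.
u_4 = w_4 + 1.5714·q_1 + 3.8953·q_2 − 3.9211·q_3 = (-0.9872, -0.2596, 0.8452, -0.1569, -0.4483).
‖u_4‖ = 1.4077, so q_4 = (-0.7012, -0.1844, 0.6004, -0.1114, -0.3184).
Qᵀb = (0.4286, -3.7033, 0.4012, -0.9414).
Back-substitute: x_4 = -0.9414/1.4077 = -0.6687.
x_3 = (0.4012 − 3.9211·(-0.6687))/3.6178 = 0.8357.
x_2 = (-3.7033 + 5.1023·0.8357 + 3.8953·(-0.6687))/7.4396 = -0.2748.
x_1 = (0.4286 − 1.2857·(-0.2748) + 3.1429·0.8357 + 1.5714·(-0.6687))/7.0000 = 0.3368.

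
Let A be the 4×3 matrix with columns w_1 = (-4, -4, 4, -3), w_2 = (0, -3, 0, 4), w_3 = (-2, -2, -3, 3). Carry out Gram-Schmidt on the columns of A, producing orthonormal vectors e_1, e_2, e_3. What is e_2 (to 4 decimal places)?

e_2 = (0.0000, -0.6000, 0.0000, 0.8000)

w_1 = (-4, -4, 4, -3); ‖w_1‖ = 7.5498, so e_1 = (-0.5298, -0.5298, 0.5298, -0.3974).
e_1·w_2 = (-0.5298)·0 + (-0.5298)·(-3) + 0.5298·0 + (-0.3974)·4 = 0.0000.
u_2 = w_2 − 0.0000·e_1 = (0.0000, -3.0000, 0.0000, 4.0000).
‖u_2‖ = 5.0000, so e_2 = (0.0000, -0.6000, 0.0000, 0.8000).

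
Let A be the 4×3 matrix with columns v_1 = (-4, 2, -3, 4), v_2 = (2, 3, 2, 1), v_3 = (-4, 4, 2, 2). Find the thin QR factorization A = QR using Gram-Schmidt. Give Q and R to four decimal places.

v_1 = (-4, 2, -3, 4); ‖v_1‖ = 6.7082, so e_1 = (-0.5963, 0.2981, -0.4472, 0.5963).
e_1·v_2 = (-0.5963)·2 + 0.2981·3 + (-0.4472)·2 + 0.5963·1 = -0.5963.
u_2 = v_2 + 0.5963·e_1 = (1.6444, 3.1778, 1.7333, 1.3556).
‖u_2‖ = 4.2005, so e_2 = (0.3915, 0.7565, 0.4126, 0.3227).
e_1·v_3 = (-0.5963)·(-4) + 0.2981·4 + (-0.4472)·2 + 0.5963·2 = 3.8759; e_2·v_3 = 0.3915·(-4) + 0.7565·4 + 0.4126·2 + 0.3227·2 = 2.9308.
u_3 = v_3 − 3.8759·e_1 − 2.9308·e_2 = (-2.8363, 0.6272, 2.5239, -1.2569).
‖u_3‖ = 4.0482, so e_3 = (-0.7006, 0.1549, 0.6235, -0.3105).

Q = [[-0.5963, 0.3915, -0.7006], [0.2981, 0.7565, 0.1549], [-0.4472, 0.4126, 0.6235], [0.5963, 0.3227, -0.3105]], R = [[6.7082, -0.5963, 3.8759], [0.0000, 4.2005, 2.9308], [0.0000, 0.0000, 4.0482]]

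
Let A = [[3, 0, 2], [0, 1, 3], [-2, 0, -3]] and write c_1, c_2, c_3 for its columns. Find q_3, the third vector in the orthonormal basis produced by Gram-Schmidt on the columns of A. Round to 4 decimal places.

q_3 = (-0.5547, 0.0000, -0.8321)

q_1 = c_1/‖c_1‖ = (3, 0, -2)/3.6056 = (0.8321, 0.0000, -0.5547).
r_{12} = q_1·c_2 = 0.0000.
u_2 = c_2 + 0.0000·q_1 = (0.0000, 1.0000, 0.0000).
‖u_2‖ = 1.0000, so q_2 = (0.0000, 1.0000, 0.0000).
r_{13} = q_1·c_3 = 3.3282; r_{23} = q_2·c_3 = 3.0000.
u_3 = c_3 − 3.3282·q_1 − 3.0000·q_2 = (-0.7692, 0.0000, -1.1538).
‖u_3‖ = 1.3868, so q_3 = (-0.5547, 0.0000, -0.8321).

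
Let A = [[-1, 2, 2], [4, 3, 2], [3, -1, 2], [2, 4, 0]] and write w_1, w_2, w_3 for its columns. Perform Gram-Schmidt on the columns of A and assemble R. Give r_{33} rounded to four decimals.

q_1 = w_1/‖w_1‖ = (-1, 4, 3, 2)/5.4772 = (-0.1826, 0.7303, 0.5477, 0.3651).
r_{12} = q_1·w_2 = 2.7386.
u_2 = w_2 − 2.7386·q_1 = (2.5000, 1.0000, -2.5000, 3.0000).
‖u_2‖ = 4.7434, so q_2 = (0.5270, 0.2108, -0.5270, 0.6325).
r_{13} = q_1·w_3 = 2.1909; r_{23} = q_2·w_3 = 0.4216.
u_3 = w_3 − 2.1909·q_1 − 0.4216·q_2 = (2.1778, 0.3111, 1.0222, -1.0667).
r_{33} = ‖u_3‖ = 2.6499.

r_{33} = 2.6499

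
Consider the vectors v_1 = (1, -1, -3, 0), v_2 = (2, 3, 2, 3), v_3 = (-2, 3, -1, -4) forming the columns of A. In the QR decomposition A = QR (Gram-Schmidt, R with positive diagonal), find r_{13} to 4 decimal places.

v_1 = (1, -1, -3, 0); ‖v_1‖ = 3.3166, so e_1 = (0.3015, -0.3015, -0.9045, 0.0000).
r_{13} = e_1·v_3 = -0.6030.

r_{13} = -0.6030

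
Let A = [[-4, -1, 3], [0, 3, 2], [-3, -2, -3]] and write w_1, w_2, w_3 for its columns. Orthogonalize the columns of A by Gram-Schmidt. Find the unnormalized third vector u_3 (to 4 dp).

q_1 = w_1/‖w_1‖ = (-4, 0, -3)/5.0000 = (-0.8000, 0.0000, -0.6000).
r_{12} = q_1·w_2 = 2.0000.
u_2 = w_2 − 2.0000·q_1 = (0.6000, 3.0000, -0.8000).
‖u_2‖ = 3.1623, so q_2 = (0.1897, 0.9487, -0.2530).
r_{13} = q_1·w_3 = -0.6000; r_{23} = q_2·w_3 = 3.2255.
u_3 = w_3 + 0.6000·q_1 − 3.2255·q_2 = (1.9080, -1.0600, -2.5440).

u_3 = (1.9080, -1.0600, -2.5440)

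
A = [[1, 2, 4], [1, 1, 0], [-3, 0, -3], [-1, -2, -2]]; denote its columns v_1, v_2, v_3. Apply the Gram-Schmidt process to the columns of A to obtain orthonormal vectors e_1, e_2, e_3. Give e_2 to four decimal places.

e_1 = v_1/‖v_1‖ = (1, 1, -3, -1)/3.4641 = (0.2887, 0.2887, -0.8660, -0.2887).
r_{12} = e_1·v_2 = 1.4434.
u_2 = v_2 − 1.4434·e_1 = (1.5833, 0.5833, 1.2500, -1.5833).
‖u_2‖ = 2.6300, so e_2 = (0.6020, 0.2218, 0.4753, -0.6020).

e_2 = (0.6020, 0.2218, 0.4753, -0.6020)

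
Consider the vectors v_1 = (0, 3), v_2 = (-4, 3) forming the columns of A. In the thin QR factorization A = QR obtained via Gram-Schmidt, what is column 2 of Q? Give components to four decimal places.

e_1 = v_1/‖v_1‖ = (0, 3)/3.0000 = (0.0000, 1.0000).
r_{12} = e_1·v_2 = 3.0000.
u_2 = v_2 − 3.0000·e_1 = (-4.0000, 0.0000).
‖u_2‖ = 4.0000, so e_2 = (-1.0000, 0.0000).

e_2 = (-1.0000, 0.0000)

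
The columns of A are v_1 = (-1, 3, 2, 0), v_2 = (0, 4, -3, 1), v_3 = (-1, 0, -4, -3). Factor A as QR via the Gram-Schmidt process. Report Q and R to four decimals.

v_1 = (-1, 3, 2, 0); ‖v_1‖ = 3.7417, so q_1 = (-0.2673, 0.8018, 0.5345, 0.0000).
q_1·v_2 = (-0.2673)·0 + 0.8018·4 + 0.5345·(-3) + 0.0000·1 = 1.6036.
u_2 = v_2 − 1.6036·q_1 = (0.4286, 2.7143, -3.8571, 1.0000).
‖u_2‖ = 4.8403, so q_2 = (0.0885, 0.5608, -0.7969, 0.2066).
q_1·v_3 = (-0.2673)·(-1) + 0.8018·0 + 0.5345·(-4) + 0.0000·(-3) = -1.8708; q_2·v_3 = 0.0885·(-1) + 0.5608·0 + (-0.7969)·(-4) + 0.2066·(-3) = 2.4792.
u_3 = v_3 + 1.8708·q_1 − 2.4792·q_2 = (-1.7195, 0.1098, -1.0244, -3.5122).
‖u_3‖ = 4.0440, so q_3 = (-0.4252, 0.0271, -0.2533, -0.8685).

Q = [[-0.2673, 0.0885, -0.4252], [0.8018, 0.5608, 0.0271], [0.5345, -0.7969, -0.2533], [0.0000, 0.2066, -0.8685]], R = [[3.7417, 1.6036, -1.8708], [0.0000, 4.8403, 2.4792], [0.0000, 0.0000, 4.0440]]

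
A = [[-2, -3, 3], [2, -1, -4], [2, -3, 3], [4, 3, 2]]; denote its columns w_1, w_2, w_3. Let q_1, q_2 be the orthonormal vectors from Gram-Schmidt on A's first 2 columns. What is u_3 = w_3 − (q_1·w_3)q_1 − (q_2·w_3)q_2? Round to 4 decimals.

u_3 = (2.2515, -4.5614, 1.7836, 2.5146)

w_1 = (-2, 2, 2, 4); ‖w_1‖ = 5.2915, so q_1 = (-0.3780, 0.3780, 0.3780, 0.7559).
q_1·w_2 = (-0.3780)·(-3) + 0.3780·(-1) + 0.3780·(-3) + 0.7559·3 = 1.8898.
u_2 = w_2 − 1.8898·q_1 = (-2.2857, -1.7143, -3.7143, 1.5714).
‖u_2‖ = 4.9425, so q_2 = (-0.4625, -0.3468, -0.7515, 0.3179).
q_1·w_3 = (-0.3780)·3 + 0.3780·(-4) + 0.3780·3 + 0.7559·2 = 0.0000; q_2·w_3 = (-0.4625)·3 + (-0.3468)·(-4) + (-0.7515)·3 + 0.3179·2 = -1.6186.
u_3 = w_3 + 0.0000·q_1 + 1.6186·q_2 = (2.2515, -4.5614, 1.7836, 2.5146).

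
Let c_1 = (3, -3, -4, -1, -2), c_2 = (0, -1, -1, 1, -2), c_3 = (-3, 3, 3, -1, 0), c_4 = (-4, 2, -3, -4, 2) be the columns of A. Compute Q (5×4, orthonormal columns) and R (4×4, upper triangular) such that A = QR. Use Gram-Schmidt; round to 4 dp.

q_1 = c_1/‖c_1‖ = (3, -3, -4, -1, -2)/6.2450 = (0.4804, -0.4804, -0.6405, -0.1601, -0.3203).
r_{12} = q_1·c_2 = 1.6013.
u_2 = c_2 − 1.6013·q_1 = (-0.7692, -0.2308, 0.0256, 1.2564, -1.4872).
‖u_2‖ = 2.1062, so q_2 = (-0.3652, -0.1096, 0.0122, 0.5965, -0.7061).
r_{13} = q_1·c_3 = -4.6437; r_{23} = q_2·c_3 = 0.2070.
u_3 = c_3 + 4.6437·q_1 − 0.2070·q_2 = (-0.6936, 0.7919, 0.0231, -1.8671, -1.3410).
‖u_3‖ = 2.5285, so q_3 = (-0.2743, 0.3132, 0.0091, -0.7384, -0.5304).
r_{14} = q_1·c_4 = -0.9608; r_{24} = q_2·c_4 = -2.5931; r_{34} = q_3·c_4 = 3.5892.
u_4 = c_4 + 0.9608·q_1 + 2.5931·q_2 − 3.5892·q_3 = (-3.5009, 0.1302, -3.6166, 0.0434, 1.7649).
‖u_4‖ = 5.3357, so q_4 = (-0.6561, 0.0244, -0.6778, 0.0081, 0.3308).

Q = [[0.4804, -0.3652, -0.2743, -0.6561], [-0.4804, -0.1096, 0.3132, 0.0244], [-0.6405, 0.0122, 0.0091, -0.6778], [-0.1601, 0.5965, -0.7384, 0.0081], [-0.3203, -0.7061, -0.5304, 0.3308]], R = [[6.2450, 1.6013, -4.6437, -0.9608], [0.0000, 2.1062, 0.2070, -2.5931], [0.0000, 0.0000, 2.5285, 3.5892], [0.0000, 0.0000, 0.0000, 5.3357]]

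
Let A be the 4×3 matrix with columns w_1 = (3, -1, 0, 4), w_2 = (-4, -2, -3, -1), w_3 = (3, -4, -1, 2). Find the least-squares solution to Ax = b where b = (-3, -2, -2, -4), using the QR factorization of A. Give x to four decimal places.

w_1 = (3, -1, 0, 4); ‖w_1‖ = 5.0990, so e_1 = (0.5883, -0.1961, 0.0000, 0.7845).
e_1·w_2 = 0.5883·(-4) + (-0.1961)·(-2) + 0.0000·(-3) + 0.7845·(-1) = -2.7456.
u_2 = w_2 + 2.7456·e_1 = (-2.3846, -2.5385, -3.0000, 1.1538).
‖u_2‖ = 4.7394, so e_2 = (-0.5032, -0.5356, -0.6330, 0.2435).
e_1·w_3 = 0.5883·3 + (-0.1961)·(-4) + 0.0000·(-1) + 0.7845·2 = 4.1184; e_2·w_3 = (-0.5032)·3 + (-0.5356)·(-4) + (-0.6330)·(-1) + 0.2435·2 = 1.7529.
u_3 = w_3 − 4.1184·e_1 − 1.7529·e_2 = (1.4589, -2.2534, 0.1096, -1.6575).
‖u_3‖ = 3.1569, so e_3 = (0.4621, -0.7138, 0.0347, -0.5251).
Qᵀb = (-4.5107, 2.8728, 2.0720).
Back-substitute: x_3 = 2.0720/3.1569 = 0.6564.
x_2 = (2.8728 − 1.7529·0.6564)/4.7394 = 0.3634.
x_1 = (-4.5107 + 2.7456·0.3634 − 4.1184·0.6564)/5.0990 = -1.2191.

x = (-1.2191, 0.3634, 0.6564)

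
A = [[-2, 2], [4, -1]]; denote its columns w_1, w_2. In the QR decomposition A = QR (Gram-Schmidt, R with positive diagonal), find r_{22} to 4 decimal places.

r_{22} = 1.3416

w_1 = (-2, 4); ‖w_1‖ = 4.4721, so q_1 = (-0.4472, 0.8944).
q_1·w_2 = (-0.4472)·2 + 0.8944·(-1) = -1.7889.
u_2 = w_2 + 1.7889·q_1 = (1.2000, 0.6000).
r_{22} = ‖u_2‖ = 1.3416.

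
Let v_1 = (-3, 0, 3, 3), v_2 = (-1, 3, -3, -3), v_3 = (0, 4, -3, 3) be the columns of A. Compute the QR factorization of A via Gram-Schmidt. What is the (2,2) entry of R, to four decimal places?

r_{22} = 4.4347

e_1 = v_1/‖v_1‖ = (-3, 0, 3, 3)/5.1962 = (-0.5774, 0.0000, 0.5774, 0.5774).
r_{12} = e_1·v_2 = -2.8868.
u_2 = v_2 + 2.8868·e_1 = (-2.6667, 3.0000, -1.3333, -1.3333).
r_{22} = ‖u_2‖ = 4.4347.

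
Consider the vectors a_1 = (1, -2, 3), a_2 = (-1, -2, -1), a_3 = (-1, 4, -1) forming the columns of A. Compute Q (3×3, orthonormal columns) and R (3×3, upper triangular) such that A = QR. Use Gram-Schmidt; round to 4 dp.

Q = [[0.2673, -0.4082, -0.8729], [-0.5345, -0.8165, 0.2182], [0.8018, -0.4082, 0.4364]], R = [[3.7417, 0.0000, -3.2071], [0.0000, 2.4495, -2.4495], [0.0000, 0.0000, 1.3093]]

a_1 = (1, -2, 3); ‖a_1‖ = 3.7417, so e_1 = (0.2673, -0.5345, 0.8018).
e_1·a_2 = 0.2673·(-1) + (-0.5345)·(-2) + 0.8018·(-1) = 0.0000.
u_2 = a_2 + 0.0000·e_1 = (-1.0000, -2.0000, -1.0000).
‖u_2‖ = 2.4495, so e_2 = (-0.4082, -0.8165, -0.4082).
e_1·a_3 = 0.2673·(-1) + (-0.5345)·4 + 0.8018·(-1) = -3.2071; e_2·a_3 = (-0.4082)·(-1) + (-0.8165)·4 + (-0.4082)·(-1) = -2.4495.
u_3 = a_3 + 3.2071·e_1 + 2.4495·e_2 = (-1.1429, 0.2857, 0.5714).
‖u_3‖ = 1.3093, so e_3 = (-0.8729, 0.2182, 0.4364).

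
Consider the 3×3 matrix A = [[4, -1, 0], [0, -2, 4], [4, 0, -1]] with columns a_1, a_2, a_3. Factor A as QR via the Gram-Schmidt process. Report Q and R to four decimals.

a_1 = (4, 0, 4); ‖a_1‖ = 5.6569, so e_1 = (0.7071, 0.0000, 0.7071).
e_1·a_2 = 0.7071·(-1) + 0.0000·(-2) + 0.7071·0 = -0.7071.
u_2 = a_2 + 0.7071·e_1 = (-0.5000, -2.0000, 0.5000).
‖u_2‖ = 2.1213, so e_2 = (-0.2357, -0.9428, 0.2357).
e_1·a_3 = 0.7071·0 + 0.0000·4 + 0.7071·(-1) = -0.7071; e_2·a_3 = (-0.2357)·0 + (-0.9428)·4 + 0.2357·(-1) = -4.0069.
u_3 = a_3 + 0.7071·e_1 + 4.0069·e_2 = (-0.4444, 0.2222, 0.4444).
‖u_3‖ = 0.6667, so e_3 = (-0.6667, 0.3333, 0.6667).

Q = [[0.7071, -0.2357, -0.6667], [0.0000, -0.9428, 0.3333], [0.7071, 0.2357, 0.6667]], R = [[5.6569, -0.7071, -0.7071], [0.0000, 2.1213, -4.0069], [0.0000, 0.0000, 0.6667]]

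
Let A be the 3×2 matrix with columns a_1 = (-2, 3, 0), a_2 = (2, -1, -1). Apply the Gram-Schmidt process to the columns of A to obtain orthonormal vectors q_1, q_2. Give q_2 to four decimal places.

q_2 = (0.6180, 0.4120, -0.6695)

q_1 = a_1/‖a_1‖ = (-2, 3, 0)/3.6056 = (-0.5547, 0.8321, 0.0000).
r_{12} = q_1·a_2 = -1.9415.
u_2 = a_2 + 1.9415·q_1 = (0.9231, 0.6154, -1.0000).
‖u_2‖ = 1.4936, so q_2 = (0.6180, 0.4120, -0.6695).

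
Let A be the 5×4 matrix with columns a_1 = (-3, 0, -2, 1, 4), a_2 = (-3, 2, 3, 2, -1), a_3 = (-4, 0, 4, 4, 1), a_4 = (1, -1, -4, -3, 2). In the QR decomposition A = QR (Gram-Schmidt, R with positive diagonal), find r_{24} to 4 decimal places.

a_1 = (-3, 0, -2, 1, 4); ‖a_1‖ = 5.4772, so q_1 = (-0.5477, 0.0000, -0.3651, 0.1826, 0.7303).
q_1·a_2 = (-0.5477)·(-3) + 0.0000·2 + (-0.3651)·3 + 0.1826·2 + 0.7303·(-1) = 0.1826.
u_2 = a_2 − 0.1826·q_1 = (-2.9000, 2.0000, 3.0667, 1.9667, -1.1333).
‖u_2‖ = 5.1929, so q_2 = (-0.5585, 0.3851, 0.5905, 0.3787, -0.2182).
r_{24} = q_2·a_4 = -4.8784.

r_{24} = -4.8784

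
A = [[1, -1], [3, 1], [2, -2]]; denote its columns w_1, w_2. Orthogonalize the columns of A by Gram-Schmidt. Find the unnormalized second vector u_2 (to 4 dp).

u_2 = (-0.8571, 1.4286, -1.7143)

w_1 = (1, 3, 2); ‖w_1‖ = 3.7417, so e_1 = (0.2673, 0.8018, 0.5345).
e_1·w_2 = 0.2673·(-1) + 0.8018·1 + 0.5345·(-2) = -0.5345.
u_2 = w_2 + 0.5345·e_1 = (-0.8571, 1.4286, -1.7143).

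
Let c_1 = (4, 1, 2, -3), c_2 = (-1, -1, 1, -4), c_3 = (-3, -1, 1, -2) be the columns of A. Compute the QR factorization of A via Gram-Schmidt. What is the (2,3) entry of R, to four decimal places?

c_1 = (4, 1, 2, -3); ‖c_1‖ = 5.4772, so e_1 = (0.7303, 0.1826, 0.3651, -0.5477).
e_1·c_2 = 0.7303·(-1) + 0.1826·(-1) + 0.3651·1 + (-0.5477)·(-4) = 1.6432.
u_2 = c_2 − 1.6432·e_1 = (-2.2000, -1.3000, 0.4000, -3.1000).
‖u_2‖ = 4.0373, so e_2 = (-0.5449, -0.3220, 0.0991, -0.7678).
r_{23} = e_2·c_3 = 3.5915.

r_{23} = 3.5915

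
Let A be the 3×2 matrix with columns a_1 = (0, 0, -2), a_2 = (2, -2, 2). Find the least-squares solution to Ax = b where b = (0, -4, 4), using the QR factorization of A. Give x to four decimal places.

x = (-1.0000, 1.0000)

q_1 = a_1/‖a_1‖ = (0, 0, -2)/2.0000 = (0.0000, 0.0000, -1.0000).
r_{12} = q_1·a_2 = -2.0000.
u_2 = a_2 + 2.0000·q_1 = (2.0000, -2.0000, 0.0000).
‖u_2‖ = 2.8284, so q_2 = (0.7071, -0.7071, 0.0000).
Qᵀb = (-4.0000, 2.8284).
Back-substitute: x_2 = 2.8284/2.8284 = 1.0000.
x_1 = (-4.0000 + 2.0000·1.0000)/2.0000 = -1.0000.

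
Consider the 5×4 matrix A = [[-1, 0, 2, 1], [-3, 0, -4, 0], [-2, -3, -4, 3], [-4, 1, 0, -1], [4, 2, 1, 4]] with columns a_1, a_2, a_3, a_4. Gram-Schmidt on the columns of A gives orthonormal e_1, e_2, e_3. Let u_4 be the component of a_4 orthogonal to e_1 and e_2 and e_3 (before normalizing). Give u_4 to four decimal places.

u_4 = (2.3832, -0.2330, 2.0608, 1.0932, 2.5446)

e_1 = a_1/‖a_1‖ = (-1, -3, -2, -4, 4)/6.7823 = (-0.1474, -0.4423, -0.2949, -0.5898, 0.5898).
r_{12} = e_1·a_2 = 1.4744.
u_2 = a_2 − 1.4744·e_1 = (0.2174, 0.6522, -2.5652, 1.8696, 1.1304).
‖u_2‖ = 3.4389, so e_2 = (0.0632, 0.1896, -0.7459, 0.5437, 0.3287).
r_{13} = e_1·a_3 = 3.2437; r_{23} = e_2·a_3 = 2.6803.
u_3 = a_3 − 3.2437·e_1 − 2.6803·e_2 = (2.3088, -3.0735, -1.0441, 0.4559, -1.7941).
‖u_3‖ = 4.3925, so e_3 = (0.5256, -0.6997, -0.2377, 0.1038, -0.4084).
r_{14} = e_1·a_4 = 1.9167; r_{24} = e_2·a_4 = -1.4034; r_{34} = e_3·a_4 = -1.9251.
u_4 = a_4 − 1.9167·e_1 + 1.4034·e_2 + 1.9251·e_3 = (2.3832, -0.2330, 2.0608, 1.0932, 2.5446).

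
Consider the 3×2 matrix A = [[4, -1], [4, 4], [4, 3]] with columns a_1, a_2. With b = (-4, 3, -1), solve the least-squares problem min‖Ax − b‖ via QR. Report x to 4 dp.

x = (-0.7738, 1.2143)

e_1 = a_1/‖a_1‖ = (4, 4, 4)/6.9282 = (0.5774, 0.5774, 0.5774).
r_{12} = e_1·a_2 = 3.4641.
u_2 = a_2 − 3.4641·e_1 = (-3.0000, 2.0000, 1.0000).
‖u_2‖ = 3.7417, so e_2 = (-0.8018, 0.5345, 0.2673).
Qᵀb = (-1.1547, 4.5434).
Back-substitute: x_2 = 4.5434/3.7417 = 1.2143.
x_1 = (-1.1547 − 3.4641·1.2143)/6.9282 = -0.7738.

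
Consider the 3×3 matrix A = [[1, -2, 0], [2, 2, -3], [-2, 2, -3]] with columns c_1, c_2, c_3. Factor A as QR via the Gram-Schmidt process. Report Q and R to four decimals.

c_1 = (1, 2, -2); ‖c_1‖ = 3.0000, so q_1 = (0.3333, 0.6667, -0.6667).
q_1·c_2 = 0.3333·(-2) + 0.6667·2 + (-0.6667)·2 = -0.6667.
u_2 = c_2 + 0.6667·q_1 = (-1.7778, 2.4444, 1.5556).
‖u_2‖ = 3.3993, so q_2 = (-0.5230, 0.7191, 0.4576).
q_1·c_3 = 0.3333·0 + 0.6667·(-3) + (-0.6667)·(-3) = 0.0000; q_2·c_3 = (-0.5230)·0 + 0.7191·(-3) + 0.4576·(-3) = -3.5301.
u_3 = c_3 + 0.0000·q_1 + 3.5301·q_2 = (-1.8462, -0.4615, -1.3846).
‖u_3‖ = 2.3534, so q_3 = (-0.7845, -0.1961, -0.5883).

Q = [[0.3333, -0.5230, -0.7845], [0.6667, 0.7191, -0.1961], [-0.6667, 0.4576, -0.5883]], R = [[3.0000, -0.6667, 0.0000], [0.0000, 3.3993, -3.5301], [0.0000, 0.0000, 2.3534]]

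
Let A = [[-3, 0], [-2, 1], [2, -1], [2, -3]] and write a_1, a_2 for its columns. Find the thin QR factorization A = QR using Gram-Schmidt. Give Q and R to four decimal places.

Q = [[-0.6547, -0.5720], [-0.4364, 0.0191], [0.4364, -0.0191], [0.4364, -0.8198]], R = [[4.5826, -2.1822], [0.0000, 2.4976]]

q_1 = a_1/‖a_1‖ = (-3, -2, 2, 2)/4.5826 = (-0.6547, -0.4364, 0.4364, 0.4364).
r_{12} = q_1·a_2 = -2.1822.
u_2 = a_2 + 2.1822·q_1 = (-1.4286, 0.0476, -0.0476, -2.0476).
‖u_2‖ = 2.4976, so q_2 = (-0.5720, 0.0191, -0.0191, -0.8198).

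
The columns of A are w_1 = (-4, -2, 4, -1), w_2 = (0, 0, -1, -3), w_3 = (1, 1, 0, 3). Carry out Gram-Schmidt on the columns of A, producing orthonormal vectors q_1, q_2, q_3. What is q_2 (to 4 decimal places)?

w_1 = (-4, -2, 4, -1); ‖w_1‖ = 6.0828, so q_1 = (-0.6576, -0.3288, 0.6576, -0.1644).
q_1·w_2 = (-0.6576)·0 + (-0.3288)·0 + 0.6576·(-1) + (-0.1644)·(-3) = -0.1644.
u_2 = w_2 + 0.1644·q_1 = (-0.1081, -0.0541, -0.8919, -3.0270).
‖u_2‖ = 3.1580, so q_2 = (-0.0342, -0.0171, -0.2824, -0.9585).

q_2 = (-0.0342, -0.0171, -0.2824, -0.9585)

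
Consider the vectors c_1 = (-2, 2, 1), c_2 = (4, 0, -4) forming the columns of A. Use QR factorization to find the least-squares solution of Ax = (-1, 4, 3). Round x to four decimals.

q_1 = c_1/‖c_1‖ = (-2, 2, 1)/3.0000 = (-0.6667, 0.6667, 0.3333).
r_{12} = q_1·c_2 = -4.0000.
u_2 = c_2 + 4.0000·q_1 = (1.3333, 2.6667, -2.6667).
‖u_2‖ = 4.0000, so q_2 = (0.3333, 0.6667, -0.6667).
Qᵀb = (4.3333, 0.3333).
Back-substitute: x_2 = 0.3333/4.0000 = 0.0833.
x_1 = (4.3333 + 4.0000·0.0833)/3.0000 = 1.5556.

x = (1.5556, 0.0833)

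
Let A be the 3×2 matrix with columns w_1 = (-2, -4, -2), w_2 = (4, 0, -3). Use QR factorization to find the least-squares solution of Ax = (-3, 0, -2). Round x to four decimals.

e_1 = w_1/‖w_1‖ = (-2, -4, -2)/4.8990 = (-0.4082, -0.8165, -0.4082).
r_{12} = e_1·w_2 = -0.4082.
u_2 = w_2 + 0.4082·e_1 = (3.8333, -0.3333, -3.1667).
‖u_2‖ = 4.9833, so e_2 = (0.7692, -0.0669, -0.6355).
Qᵀb = (2.0412, -1.0368).
Back-substitute: x_2 = -1.0368/4.9833 = -0.2081.
x_1 = (2.0412 + 0.4082·(-0.2081))/4.8990 = 0.3993.

x = (0.3993, -0.2081)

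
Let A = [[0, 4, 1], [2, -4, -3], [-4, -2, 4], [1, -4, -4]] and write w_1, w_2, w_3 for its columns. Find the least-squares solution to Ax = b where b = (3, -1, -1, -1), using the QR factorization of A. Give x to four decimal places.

w_1 = (0, 2, -4, 1); ‖w_1‖ = 4.5826, so q_1 = (0.0000, 0.4364, -0.8729, 0.2182).
q_1·w_2 = 0.0000·4 + 0.4364·(-4) + (-0.8729)·(-2) + 0.2182·(-4) = -0.8729.
u_2 = w_2 + 0.8729·q_1 = (4.0000, -3.6190, -2.7619, -3.8095).
‖u_2‖ = 7.1581, so q_2 = (0.5588, -0.5056, -0.3858, -0.5322).
q_1·w_3 = 0.0000·1 + 0.4364·(-3) + (-0.8729)·4 + 0.2182·(-4) = -5.6737; q_2·w_3 = 0.5588·1 + (-0.5056)·(-3) + (-0.3858)·4 + (-0.5322)·(-4) = 2.6610.
u_3 = w_3 + 5.6737·q_1 − 2.6610·q_2 = (-0.4870, 0.8216, 0.0743, -1.3457).
‖u_3‖ = 1.6519, so q_3 = (-0.2948, 0.4974, 0.0450, -0.8147).
Qᵀb = (0.2182, 3.1001, -0.6121).
Back-substitute: x_3 = -0.6121/1.6519 = -0.3706.
x_2 = (3.1001 − 2.6610·(-0.3706))/7.1581 = 0.5708.
x_1 = (0.2182 + 0.8729·0.5708 + 5.6737·(-0.3706))/4.5826 = -0.3025.

x = (-0.3025, 0.5708, -0.3706)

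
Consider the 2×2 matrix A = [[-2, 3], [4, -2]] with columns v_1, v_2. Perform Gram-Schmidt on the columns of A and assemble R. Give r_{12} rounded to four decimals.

v_1 = (-2, 4); ‖v_1‖ = 4.4721, so q_1 = (-0.4472, 0.8944).
r_{12} = q_1·v_2 = -3.1305.

r_{12} = -3.1305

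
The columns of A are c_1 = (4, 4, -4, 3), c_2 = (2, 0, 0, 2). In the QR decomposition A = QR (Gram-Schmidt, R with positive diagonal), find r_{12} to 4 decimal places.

c_1 = (4, 4, -4, 3); ‖c_1‖ = 7.5498, so e_1 = (0.5298, 0.5298, -0.5298, 0.3974).
r_{12} = e_1·c_2 = 1.8543.

r_{12} = 1.8543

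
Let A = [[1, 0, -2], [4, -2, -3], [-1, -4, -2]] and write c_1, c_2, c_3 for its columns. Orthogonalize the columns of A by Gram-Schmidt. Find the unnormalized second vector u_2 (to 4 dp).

c_1 = (1, 4, -1); ‖c_1‖ = 4.2426, so q_1 = (0.2357, 0.9428, -0.2357).
q_1·c_2 = 0.2357·0 + 0.9428·(-2) + (-0.2357)·(-4) = -0.9428.
u_2 = c_2 + 0.9428·q_1 = (0.2222, -1.1111, -4.2222).

u_2 = (0.2222, -1.1111, -4.2222)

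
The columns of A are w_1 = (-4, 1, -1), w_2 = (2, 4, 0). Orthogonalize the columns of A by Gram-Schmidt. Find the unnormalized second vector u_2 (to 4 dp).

e_1 = w_1/‖w_1‖ = (-4, 1, -1)/4.2426 = (-0.9428, 0.2357, -0.2357).
r_{12} = e_1·w_2 = -0.9428.
u_2 = w_2 + 0.9428·e_1 = (1.1111, 4.2222, -0.2222).

u_2 = (1.1111, 4.2222, -0.2222)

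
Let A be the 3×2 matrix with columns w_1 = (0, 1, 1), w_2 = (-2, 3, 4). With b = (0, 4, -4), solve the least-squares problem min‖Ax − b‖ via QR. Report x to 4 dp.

w_1 = (0, 1, 1); ‖w_1‖ = 1.4142, so e_1 = (0.0000, 0.7071, 0.7071).
e_1·w_2 = 0.0000·(-2) + 0.7071·3 + 0.7071·4 = 4.9497.
u_2 = w_2 − 4.9497·e_1 = (-2.0000, -0.5000, 0.5000).
‖u_2‖ = 2.1213, so e_2 = (-0.9428, -0.2357, 0.2357).
Qᵀb = (0.0000, -1.8856).
Back-substitute: x_2 = -1.8856/2.1213 = -0.8889.
x_1 = (0.0000 − 4.9497·(-0.8889))/1.4142 = 3.1111.

x = (3.1111, -0.8889)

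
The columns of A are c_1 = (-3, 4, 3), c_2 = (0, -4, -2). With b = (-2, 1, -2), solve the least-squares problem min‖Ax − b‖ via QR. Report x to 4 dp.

e_1 = c_1/‖c_1‖ = (-3, 4, 3)/5.8310 = (-0.5145, 0.6860, 0.5145).
r_{12} = e_1·c_2 = -3.7730.
u_2 = c_2 + 3.7730·e_1 = (-1.9412, -1.4118, -0.0588).
‖u_2‖ = 2.4010, so e_2 = (-0.8085, -0.5880, -0.0245).
Qᵀb = (0.6860, 1.0780).
Back-substitute: x_2 = 1.0780/2.4010 = 0.4490.
x_1 = (0.6860 + 3.7730·0.4490)/5.8310 = 0.4082.

x = (0.4082, 0.4490)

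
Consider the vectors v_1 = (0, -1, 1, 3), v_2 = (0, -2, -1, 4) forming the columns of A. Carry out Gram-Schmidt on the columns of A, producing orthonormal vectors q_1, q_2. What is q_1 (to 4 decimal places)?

q_1 = v_1/‖v_1‖ = (0, -1, 1, 3)/3.3166 = (0.0000, -0.3015, 0.3015, 0.9045).

q_1 = (0.0000, -0.3015, 0.3015, 0.9045)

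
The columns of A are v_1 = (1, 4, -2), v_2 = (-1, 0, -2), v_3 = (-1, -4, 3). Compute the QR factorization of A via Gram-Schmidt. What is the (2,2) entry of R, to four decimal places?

v_1 = (1, 4, -2); ‖v_1‖ = 4.5826, so q_1 = (0.2182, 0.8729, -0.4364).
q_1·v_2 = 0.2182·(-1) + 0.8729·0 + (-0.4364)·(-2) = 0.6547.
u_2 = v_2 − 0.6547·q_1 = (-1.1429, -0.5714, -1.7143).
r_{22} = ‖u_2‖ = 2.1381.

r_{22} = 2.1381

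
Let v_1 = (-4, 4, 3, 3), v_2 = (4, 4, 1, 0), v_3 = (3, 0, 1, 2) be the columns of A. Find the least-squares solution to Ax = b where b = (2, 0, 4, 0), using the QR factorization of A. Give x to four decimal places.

x = (0.1129, 0.0985, 0.6470)

e_1 = v_1/‖v_1‖ = (-4, 4, 3, 3)/7.0711 = (-0.5657, 0.5657, 0.4243, 0.4243).
r_{12} = e_1·v_2 = 0.4243.
u_2 = v_2 − 0.4243·e_1 = (4.2400, 3.7600, 0.8200, -0.1800).
‖u_2‖ = 5.7289, so e_2 = (0.7401, 0.6563, 0.1431, -0.0314).
r_{13} = e_1·v_3 = -0.4243; r_{23} = e_2·v_3 = 2.3006.
u_3 = v_3 + 0.4243·e_1 − 2.3006·e_2 = (1.0573, -1.2700, 0.8507, 2.2523).
‖u_3‖ = 2.9201, so e_3 = (0.3621, -0.4349, 0.2913, 0.7713).
Qᵀb = (0.5657, 2.0528, 1.8894).
Back-substitute: x_3 = 1.8894/2.9201 = 0.6470.
x_2 = (2.0528 − 2.3006·0.6470)/5.7289 = 0.0985.
x_1 = (0.5657 − 0.4243·0.0985 + 0.4243·0.6470)/7.0711 = 0.1129.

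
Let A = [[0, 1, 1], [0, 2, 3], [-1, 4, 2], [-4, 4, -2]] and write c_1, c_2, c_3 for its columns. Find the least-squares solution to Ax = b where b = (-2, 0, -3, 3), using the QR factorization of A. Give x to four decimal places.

x = (-4.6534, -2.9314, 1.9134)

c_1 = (0, 0, -1, -4); ‖c_1‖ = 4.1231, so q_1 = (0.0000, 0.0000, -0.2425, -0.9701).
q_1·c_2 = 0.0000·1 + 0.0000·2 + (-0.2425)·4 + (-0.9701)·4 = -4.8507.
u_2 = c_2 + 4.8507·q_1 = (1.0000, 2.0000, 2.8235, -0.7059).
‖u_2‖ = 3.6702, so q_2 = (0.2725, 0.5449, 0.7693, -0.1923).
q_1·c_3 = 0.0000·1 + 0.0000·3 + (-0.2425)·2 + (-0.9701)·(-2) = 1.4552; q_2·c_3 = 0.2725·1 + 0.5449·3 + 0.7693·2 + (-0.1923)·(-2) = 3.8305.
u_3 = c_3 − 1.4552·q_1 − 3.8305·q_2 = (-0.0437, 0.9127, -0.5939, 0.1485).
‖u_3‖ = 1.0998, so q_3 = (-0.0397, 0.8298, -0.5400, 0.1350).
Qᵀb = (-2.1828, -3.4298, 2.1044).
Back-substitute: x_3 = 2.1044/1.0998 = 1.9134.
x_2 = (-3.4298 − 3.8305·1.9134)/3.6702 = -2.9314.
x_1 = (-2.1828 + 4.8507·(-2.9314) − 1.4552·1.9134)/4.1231 = -4.6534.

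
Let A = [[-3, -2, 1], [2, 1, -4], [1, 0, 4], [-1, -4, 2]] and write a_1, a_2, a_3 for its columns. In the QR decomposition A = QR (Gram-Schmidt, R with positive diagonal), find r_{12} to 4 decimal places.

r_{12} = 3.0984

a_1 = (-3, 2, 1, -1); ‖a_1‖ = 3.8730, so e_1 = (-0.7746, 0.5164, 0.2582, -0.2582).
r_{12} = e_1·a_2 = 3.0984.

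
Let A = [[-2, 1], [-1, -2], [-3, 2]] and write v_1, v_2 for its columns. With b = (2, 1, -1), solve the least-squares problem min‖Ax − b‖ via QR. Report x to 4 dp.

v_1 = (-2, -1, -3); ‖v_1‖ = 3.7417, so q_1 = (-0.5345, -0.2673, -0.8018).
q_1·v_2 = (-0.5345)·1 + (-0.2673)·(-2) + (-0.8018)·2 = -1.6036.
u_2 = v_2 + 1.6036·q_1 = (0.1429, -2.4286, 0.7143).
‖u_2‖ = 2.5355, so q_2 = (0.0563, -0.9578, 0.2817).
Qᵀb = (-0.5345, -1.1269).
Back-substitute: x_2 = -1.1269/2.5355 = -0.4444.
x_1 = (-0.5345 + 1.6036·(-0.4444))/3.7417 = -0.3333.

x = (-0.3333, -0.4444)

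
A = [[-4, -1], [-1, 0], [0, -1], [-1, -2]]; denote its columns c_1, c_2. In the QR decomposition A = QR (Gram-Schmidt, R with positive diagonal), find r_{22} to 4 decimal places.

r_{22} = 2.0000

c_1 = (-4, -1, 0, -1); ‖c_1‖ = 4.2426, so q_1 = (-0.9428, -0.2357, 0.0000, -0.2357).
q_1·c_2 = (-0.9428)·(-1) + (-0.2357)·0 + 0.0000·(-1) + (-0.2357)·(-2) = 1.4142.
u_2 = c_2 − 1.4142·q_1 = (0.3333, 0.3333, -1.0000, -1.6667).
r_{22} = ‖u_2‖ = 2.0000.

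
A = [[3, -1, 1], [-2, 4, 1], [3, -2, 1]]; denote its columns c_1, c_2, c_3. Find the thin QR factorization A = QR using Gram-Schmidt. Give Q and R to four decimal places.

q_1 = c_1/‖c_1‖ = (3, -2, 3)/4.6904 = (0.6396, -0.4264, 0.6396).
r_{12} = q_1·c_2 = -3.6244.
u_2 = c_2 + 3.6244·q_1 = (1.3182, 2.4545, 0.3182).
‖u_2‖ = 2.8042, so q_2 = (0.4701, 0.8753, 0.1135).
r_{13} = q_1·c_3 = 0.8528; r_{23} = q_2·c_3 = 1.4588.
u_3 = c_3 − 0.8528·q_1 − 1.4588·q_2 = (-0.2312, 0.0867, 0.2890).
‖u_3‖ = 0.3801, so q_3 = (-0.6082, 0.2281, 0.7603).

Q = [[0.6396, 0.4701, -0.6082], [-0.4264, 0.8753, 0.2281], [0.6396, 0.1135, 0.7603]], R = [[4.6904, -3.6244, 0.8528], [0.0000, 2.8042, 1.4588], [0.0000, 0.0000, 0.3801]]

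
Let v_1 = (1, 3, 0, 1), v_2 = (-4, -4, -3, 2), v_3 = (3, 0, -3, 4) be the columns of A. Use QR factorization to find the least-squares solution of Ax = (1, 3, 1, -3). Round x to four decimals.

x = (0.3549, -0.4044, -0.3665)

q_1 = v_1/‖v_1‖ = (1, 3, 0, 1)/3.3166 = (0.3015, 0.9045, 0.0000, 0.3015).
r_{12} = q_1·v_2 = -4.2212.
u_2 = v_2 + 4.2212·q_1 = (-2.7273, -0.1818, -3.0000, 3.2727).
‖u_2‖ = 5.2136, so q_2 = (-0.5231, -0.0349, -0.5754, 0.6277).
r_{13} = q_1·v_3 = 2.1106; r_{23} = q_2·v_3 = 2.6678.
u_3 = v_3 − 2.1106·q_1 − 2.6678·q_2 = (3.7592, -1.8161, -1.4649, 1.6890).
‖u_3‖ = 4.7358, so q_3 = (0.7938, -0.3835, -0.3093, 0.3566).
Qᵀb = (2.1106, -3.0863, -1.7359).
Back-substitute: x_3 = -1.7359/4.7358 = -0.3665.
x_2 = (-3.0863 − 2.6678·(-0.3665))/5.2136 = -0.4044.
x_1 = (2.1106 + 4.2212·(-0.4044) − 2.1106·(-0.3665))/3.3166 = 0.3549.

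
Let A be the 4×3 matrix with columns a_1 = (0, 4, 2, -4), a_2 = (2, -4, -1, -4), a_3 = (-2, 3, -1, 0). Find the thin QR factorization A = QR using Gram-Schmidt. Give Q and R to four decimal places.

Q = [[0.0000, 0.3293, -0.5158], [0.6667, -0.6220, 0.1736], [0.3333, -0.1464, -0.8069], [-0.6667, -0.6952, -0.2298]], R = [[6.0000, -0.3333, 1.6667], [0.0000, 6.0736, -2.3782], [0.0000, 0.0000, 2.3593]]

q_1 = a_1/‖a_1‖ = (0, 4, 2, -4)/6.0000 = (0.0000, 0.6667, 0.3333, -0.6667).
r_{12} = q_1·a_2 = -0.3333.
u_2 = a_2 + 0.3333·q_1 = (2.0000, -3.7778, -0.8889, -4.2222).
‖u_2‖ = 6.0736, so q_2 = (0.3293, -0.6220, -0.1464, -0.6952).
r_{13} = q_1·a_3 = 1.6667; r_{23} = q_2·a_3 = -2.3782.
u_3 = a_3 − 1.6667·q_1 + 2.3782·q_2 = (-1.2169, 0.4096, -1.9036, -0.5422).
‖u_3‖ = 2.3593, so q_3 = (-0.5158, 0.1736, -0.8069, -0.2298).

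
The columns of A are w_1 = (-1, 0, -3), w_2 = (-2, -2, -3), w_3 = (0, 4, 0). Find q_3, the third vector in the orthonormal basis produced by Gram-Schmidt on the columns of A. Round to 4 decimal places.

q_3 = (-0.8571, 0.4286, 0.2857)

w_1 = (-1, 0, -3); ‖w_1‖ = 3.1623, so q_1 = (-0.3162, 0.0000, -0.9487).
q_1·w_2 = (-0.3162)·(-2) + 0.0000·(-2) + (-0.9487)·(-3) = 3.4785.
u_2 = w_2 − 3.4785·q_1 = (-0.9000, -2.0000, 0.3000).
‖u_2‖ = 2.2136, so q_2 = (-0.4066, -0.9035, 0.1355).
q_1·w_3 = (-0.3162)·0 + 0.0000·4 + (-0.9487)·0 = 0.0000; q_2·w_3 = (-0.4066)·0 + (-0.9035)·4 + 0.1355·0 = -3.6140.
u_3 = w_3 + 0.0000·q_1 + 3.6140·q_2 = (-1.4694, 0.7347, 0.4898).
‖u_3‖ = 1.7143, so q_3 = (-0.8571, 0.4286, 0.2857).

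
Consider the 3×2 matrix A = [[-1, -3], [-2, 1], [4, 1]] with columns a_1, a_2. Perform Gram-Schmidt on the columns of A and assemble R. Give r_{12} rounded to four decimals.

r_{12} = 1.0911

a_1 = (-1, -2, 4); ‖a_1‖ = 4.5826, so e_1 = (-0.2182, -0.4364, 0.8729).
r_{12} = e_1·a_2 = 1.0911.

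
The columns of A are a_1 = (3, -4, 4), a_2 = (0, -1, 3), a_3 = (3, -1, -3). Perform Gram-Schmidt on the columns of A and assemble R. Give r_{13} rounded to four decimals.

r_{13} = 0.1562

q_1 = a_1/‖a_1‖ = (3, -4, 4)/6.4031 = (0.4685, -0.6247, 0.6247).
r_{13} = q_1·a_3 = 0.1562.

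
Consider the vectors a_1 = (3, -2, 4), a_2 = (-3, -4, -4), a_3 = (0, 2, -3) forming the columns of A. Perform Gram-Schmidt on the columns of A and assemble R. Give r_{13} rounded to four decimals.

a_1 = (3, -2, 4); ‖a_1‖ = 5.3852, so e_1 = (0.5571, -0.3714, 0.7428).
r_{13} = e_1·a_3 = -2.9711.

r_{13} = -2.9711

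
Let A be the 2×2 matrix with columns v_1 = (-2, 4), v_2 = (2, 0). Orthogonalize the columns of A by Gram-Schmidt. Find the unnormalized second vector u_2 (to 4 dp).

v_1 = (-2, 4); ‖v_1‖ = 4.4721, so q_1 = (-0.4472, 0.8944).
q_1·v_2 = (-0.4472)·2 + 0.8944·0 = -0.8944.
u_2 = v_2 + 0.8944·q_1 = (1.6000, 0.8000).

u_2 = (1.6000, 0.8000)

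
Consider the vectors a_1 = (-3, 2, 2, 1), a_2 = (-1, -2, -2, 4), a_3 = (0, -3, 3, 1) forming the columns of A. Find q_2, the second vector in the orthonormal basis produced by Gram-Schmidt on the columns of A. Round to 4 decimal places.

q_2 = (-0.2336, -0.3782, -0.3782, 0.8120)

a_1 = (-3, 2, 2, 1); ‖a_1‖ = 4.2426, so q_1 = (-0.7071, 0.4714, 0.4714, 0.2357).
q_1·a_2 = (-0.7071)·(-1) + 0.4714·(-2) + 0.4714·(-2) + 0.2357·4 = -0.2357.
u_2 = a_2 + 0.2357·q_1 = (-1.1667, -1.8889, -1.8889, 4.0556).
‖u_2‖ = 4.9944, so q_2 = (-0.2336, -0.3782, -0.3782, 0.8120).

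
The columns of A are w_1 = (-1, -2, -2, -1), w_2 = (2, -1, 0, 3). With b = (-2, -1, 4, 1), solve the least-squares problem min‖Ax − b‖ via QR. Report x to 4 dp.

x = (-0.5344, -0.1145)

w_1 = (-1, -2, -2, -1); ‖w_1‖ = 3.1623, so e_1 = (-0.3162, -0.6325, -0.6325, -0.3162).
e_1·w_2 = (-0.3162)·2 + (-0.6325)·(-1) + (-0.6325)·0 + (-0.3162)·3 = -0.9487.
u_2 = w_2 + 0.9487·e_1 = (1.7000, -1.6000, -0.6000, 2.7000).
‖u_2‖ = 3.6194, so e_2 = (0.4697, -0.4421, -0.1658, 0.7460).
Qᵀb = (-1.5811, -0.4144).
Back-substitute: x_2 = -0.4144/3.6194 = -0.1145.
x_1 = (-1.5811 + 0.9487·(-0.1145))/3.1623 = -0.5344.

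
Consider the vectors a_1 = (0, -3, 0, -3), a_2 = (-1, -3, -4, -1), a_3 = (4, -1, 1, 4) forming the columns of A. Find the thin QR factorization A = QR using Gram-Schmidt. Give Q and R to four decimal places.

Q = [[0.0000, -0.2294, 0.7131], [-0.7071, -0.2294, -0.4933], [0.0000, -0.9177, 0.0684], [-0.7071, 0.2294, 0.4933]], R = [[4.2426, 2.8284, -2.1213], [0.0000, 4.3589, -0.6882], [0.0000, 0.0000, 5.3876]]

e_1 = a_1/‖a_1‖ = (0, -3, 0, -3)/4.2426 = (0.0000, -0.7071, 0.0000, -0.7071).
r_{12} = e_1·a_2 = 2.8284.
u_2 = a_2 − 2.8284·e_1 = (-1.0000, -1.0000, -4.0000, 1.0000).
‖u_2‖ = 4.3589, so e_2 = (-0.2294, -0.2294, -0.9177, 0.2294).
r_{13} = e_1·a_3 = -2.1213; r_{23} = e_2·a_3 = -0.6882.
u_3 = a_3 + 2.1213·e_1 + 0.6882·e_2 = (3.8421, -2.6579, 0.3684, 2.6579).
‖u_3‖ = 5.3876, so e_3 = (0.7131, -0.4933, 0.0684, 0.4933).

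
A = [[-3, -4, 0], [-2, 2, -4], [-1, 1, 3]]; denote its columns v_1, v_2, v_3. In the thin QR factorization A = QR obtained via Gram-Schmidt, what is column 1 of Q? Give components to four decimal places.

v_1 = (-3, -2, -1); ‖v_1‖ = 3.7417, so q_1 = (-0.8018, -0.5345, -0.2673).

q_1 = (-0.8018, -0.5345, -0.2673)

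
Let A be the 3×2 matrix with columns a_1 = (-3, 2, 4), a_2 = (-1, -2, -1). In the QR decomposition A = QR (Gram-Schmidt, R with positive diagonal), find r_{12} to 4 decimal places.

a_1 = (-3, 2, 4); ‖a_1‖ = 5.3852, so q_1 = (-0.5571, 0.3714, 0.7428).
r_{12} = q_1·a_2 = -0.9285.

r_{12} = -0.9285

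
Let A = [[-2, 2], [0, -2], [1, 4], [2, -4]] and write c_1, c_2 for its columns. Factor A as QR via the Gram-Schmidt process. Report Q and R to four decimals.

Q = [[-0.6667, 0.0387], [0.0000, -0.3487], [0.3333, 0.8525], [0.6667, -0.3875]], R = [[3.0000, -2.6667], [0.0000, 5.7349]]

c_1 = (-2, 0, 1, 2); ‖c_1‖ = 3.0000, so e_1 = (-0.6667, 0.0000, 0.3333, 0.6667).
e_1·c_2 = (-0.6667)·2 + 0.0000·(-2) + 0.3333·4 + 0.6667·(-4) = -2.6667.
u_2 = c_2 + 2.6667·e_1 = (0.2222, -2.0000, 4.8889, -2.2222).
‖u_2‖ = 5.7349, so e_2 = (0.0387, -0.3487, 0.8525, -0.3875).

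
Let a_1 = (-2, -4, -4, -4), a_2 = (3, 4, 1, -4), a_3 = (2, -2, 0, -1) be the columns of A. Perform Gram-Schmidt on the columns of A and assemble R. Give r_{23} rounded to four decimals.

a_1 = (-2, -4, -4, -4); ‖a_1‖ = 7.2111, so e_1 = (-0.2774, -0.5547, -0.5547, -0.5547).
e_1·a_2 = (-0.2774)·3 + (-0.5547)·4 + (-0.5547)·1 + (-0.5547)·(-4) = -1.3868.
u_2 = a_2 + 1.3868·e_1 = (2.6154, 3.2308, 0.2308, -4.7692).
‖u_2‖ = 6.3306, so e_2 = (0.4131, 0.5103, 0.0365, -0.7534).
r_{23} = e_2·a_3 = 0.5589.

r_{23} = 0.5589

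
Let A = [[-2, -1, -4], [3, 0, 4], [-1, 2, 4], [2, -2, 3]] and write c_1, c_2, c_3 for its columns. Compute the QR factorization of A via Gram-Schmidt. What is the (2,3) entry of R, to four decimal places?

r_{23} = 3.8233

c_1 = (-2, 3, -1, 2); ‖c_1‖ = 4.2426, so e_1 = (-0.4714, 0.7071, -0.2357, 0.4714).
e_1·c_2 = (-0.4714)·(-1) + 0.7071·0 + (-0.2357)·2 + 0.4714·(-2) = -0.9428.
u_2 = c_2 + 0.9428·e_1 = (-1.4444, 0.6667, 1.7778, -1.5556).
‖u_2‖ = 2.8480, so e_2 = (-0.5072, 0.2341, 0.6242, -0.5462).
r_{23} = e_2·c_3 = 3.8233.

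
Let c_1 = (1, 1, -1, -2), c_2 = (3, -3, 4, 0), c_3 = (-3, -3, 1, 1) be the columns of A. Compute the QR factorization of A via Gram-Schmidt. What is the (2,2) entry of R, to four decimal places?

c_1 = (1, 1, -1, -2); ‖c_1‖ = 2.6458, so e_1 = (0.3780, 0.3780, -0.3780, -0.7559).
e_1·c_2 = 0.3780·3 + 0.3780·(-3) + (-0.3780)·4 + (-0.7559)·0 = -1.5119.
u_2 = c_2 + 1.5119·e_1 = (3.5714, -2.4286, 3.4286, -1.1429).
r_{22} = ‖u_2‖ = 5.6315.

r_{22} = 5.6315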